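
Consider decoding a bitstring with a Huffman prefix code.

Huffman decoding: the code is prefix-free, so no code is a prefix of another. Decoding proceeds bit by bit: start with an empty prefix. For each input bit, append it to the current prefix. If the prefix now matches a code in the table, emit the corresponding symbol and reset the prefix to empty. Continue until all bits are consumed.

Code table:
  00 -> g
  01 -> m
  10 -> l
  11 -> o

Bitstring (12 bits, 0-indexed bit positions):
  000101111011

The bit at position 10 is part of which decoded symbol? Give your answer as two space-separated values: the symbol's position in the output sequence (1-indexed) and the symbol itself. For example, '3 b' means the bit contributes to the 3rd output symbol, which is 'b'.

Answer: 6 o

Derivation:
Bit 0: prefix='0' (no match yet)
Bit 1: prefix='00' -> emit 'g', reset
Bit 2: prefix='0' (no match yet)
Bit 3: prefix='01' -> emit 'm', reset
Bit 4: prefix='0' (no match yet)
Bit 5: prefix='01' -> emit 'm', reset
Bit 6: prefix='1' (no match yet)
Bit 7: prefix='11' -> emit 'o', reset
Bit 8: prefix='1' (no match yet)
Bit 9: prefix='10' -> emit 'l', reset
Bit 10: prefix='1' (no match yet)
Bit 11: prefix='11' -> emit 'o', reset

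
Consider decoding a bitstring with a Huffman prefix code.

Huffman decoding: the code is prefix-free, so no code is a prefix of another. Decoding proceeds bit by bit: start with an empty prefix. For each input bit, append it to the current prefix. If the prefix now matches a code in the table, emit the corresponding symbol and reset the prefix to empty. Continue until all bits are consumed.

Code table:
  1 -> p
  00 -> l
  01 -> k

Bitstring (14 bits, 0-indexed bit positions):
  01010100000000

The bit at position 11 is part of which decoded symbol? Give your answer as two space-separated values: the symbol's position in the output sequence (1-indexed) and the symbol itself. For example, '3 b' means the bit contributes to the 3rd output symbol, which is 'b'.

Bit 0: prefix='0' (no match yet)
Bit 1: prefix='01' -> emit 'k', reset
Bit 2: prefix='0' (no match yet)
Bit 3: prefix='01' -> emit 'k', reset
Bit 4: prefix='0' (no match yet)
Bit 5: prefix='01' -> emit 'k', reset
Bit 6: prefix='0' (no match yet)
Bit 7: prefix='00' -> emit 'l', reset
Bit 8: prefix='0' (no match yet)
Bit 9: prefix='00' -> emit 'l', reset
Bit 10: prefix='0' (no match yet)
Bit 11: prefix='00' -> emit 'l', reset
Bit 12: prefix='0' (no match yet)
Bit 13: prefix='00' -> emit 'l', reset

Answer: 6 l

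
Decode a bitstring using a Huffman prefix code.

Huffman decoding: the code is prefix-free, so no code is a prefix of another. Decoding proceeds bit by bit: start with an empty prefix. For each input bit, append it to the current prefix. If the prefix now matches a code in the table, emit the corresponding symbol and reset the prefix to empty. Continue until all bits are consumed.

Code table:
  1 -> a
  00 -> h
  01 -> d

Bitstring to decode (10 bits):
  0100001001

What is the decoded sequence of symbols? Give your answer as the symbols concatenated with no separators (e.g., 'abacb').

Answer: dhhaha

Derivation:
Bit 0: prefix='0' (no match yet)
Bit 1: prefix='01' -> emit 'd', reset
Bit 2: prefix='0' (no match yet)
Bit 3: prefix='00' -> emit 'h', reset
Bit 4: prefix='0' (no match yet)
Bit 5: prefix='00' -> emit 'h', reset
Bit 6: prefix='1' -> emit 'a', reset
Bit 7: prefix='0' (no match yet)
Bit 8: prefix='00' -> emit 'h', reset
Bit 9: prefix='1' -> emit 'a', reset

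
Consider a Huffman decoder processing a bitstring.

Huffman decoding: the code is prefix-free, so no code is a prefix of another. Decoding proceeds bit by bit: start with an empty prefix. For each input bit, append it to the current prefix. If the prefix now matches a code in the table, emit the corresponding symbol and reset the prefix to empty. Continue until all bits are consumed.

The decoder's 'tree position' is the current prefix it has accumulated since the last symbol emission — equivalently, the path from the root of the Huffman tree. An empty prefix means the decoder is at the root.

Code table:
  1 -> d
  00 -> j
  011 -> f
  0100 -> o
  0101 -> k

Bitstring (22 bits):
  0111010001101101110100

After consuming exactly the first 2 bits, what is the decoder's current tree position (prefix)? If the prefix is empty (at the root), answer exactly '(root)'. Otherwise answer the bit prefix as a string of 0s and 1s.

Answer: 01

Derivation:
Bit 0: prefix='0' (no match yet)
Bit 1: prefix='01' (no match yet)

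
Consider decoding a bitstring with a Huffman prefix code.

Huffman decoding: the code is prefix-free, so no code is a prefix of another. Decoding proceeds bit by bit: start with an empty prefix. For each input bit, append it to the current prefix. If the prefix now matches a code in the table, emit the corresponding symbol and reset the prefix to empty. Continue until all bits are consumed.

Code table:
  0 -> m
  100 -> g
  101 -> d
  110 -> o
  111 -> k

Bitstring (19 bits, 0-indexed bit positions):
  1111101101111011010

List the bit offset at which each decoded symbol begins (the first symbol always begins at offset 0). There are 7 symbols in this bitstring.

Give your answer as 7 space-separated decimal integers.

Bit 0: prefix='1' (no match yet)
Bit 1: prefix='11' (no match yet)
Bit 2: prefix='111' -> emit 'k', reset
Bit 3: prefix='1' (no match yet)
Bit 4: prefix='11' (no match yet)
Bit 5: prefix='110' -> emit 'o', reset
Bit 6: prefix='1' (no match yet)
Bit 7: prefix='11' (no match yet)
Bit 8: prefix='110' -> emit 'o', reset
Bit 9: prefix='1' (no match yet)
Bit 10: prefix='11' (no match yet)
Bit 11: prefix='111' -> emit 'k', reset
Bit 12: prefix='1' (no match yet)
Bit 13: prefix='10' (no match yet)
Bit 14: prefix='101' -> emit 'd', reset
Bit 15: prefix='1' (no match yet)
Bit 16: prefix='10' (no match yet)
Bit 17: prefix='101' -> emit 'd', reset
Bit 18: prefix='0' -> emit 'm', reset

Answer: 0 3 6 9 12 15 18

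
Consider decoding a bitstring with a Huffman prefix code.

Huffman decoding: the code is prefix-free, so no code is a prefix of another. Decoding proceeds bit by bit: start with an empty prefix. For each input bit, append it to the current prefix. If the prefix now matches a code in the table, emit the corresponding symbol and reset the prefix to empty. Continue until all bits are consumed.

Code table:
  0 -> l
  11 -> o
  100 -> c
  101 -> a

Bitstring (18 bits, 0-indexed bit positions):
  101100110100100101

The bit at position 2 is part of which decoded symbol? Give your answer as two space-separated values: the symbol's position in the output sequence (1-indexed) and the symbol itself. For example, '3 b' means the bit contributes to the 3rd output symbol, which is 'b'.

Bit 0: prefix='1' (no match yet)
Bit 1: prefix='10' (no match yet)
Bit 2: prefix='101' -> emit 'a', reset
Bit 3: prefix='1' (no match yet)
Bit 4: prefix='10' (no match yet)
Bit 5: prefix='100' -> emit 'c', reset
Bit 6: prefix='1' (no match yet)

Answer: 1 a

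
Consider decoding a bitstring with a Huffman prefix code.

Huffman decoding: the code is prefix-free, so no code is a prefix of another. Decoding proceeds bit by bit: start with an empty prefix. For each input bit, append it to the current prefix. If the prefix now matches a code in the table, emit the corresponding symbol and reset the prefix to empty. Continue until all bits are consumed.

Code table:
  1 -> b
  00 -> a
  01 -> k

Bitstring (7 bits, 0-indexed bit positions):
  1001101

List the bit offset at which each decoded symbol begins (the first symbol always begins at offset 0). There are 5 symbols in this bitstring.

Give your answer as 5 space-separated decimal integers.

Answer: 0 1 3 4 5

Derivation:
Bit 0: prefix='1' -> emit 'b', reset
Bit 1: prefix='0' (no match yet)
Bit 2: prefix='00' -> emit 'a', reset
Bit 3: prefix='1' -> emit 'b', reset
Bit 4: prefix='1' -> emit 'b', reset
Bit 5: prefix='0' (no match yet)
Bit 6: prefix='01' -> emit 'k', reset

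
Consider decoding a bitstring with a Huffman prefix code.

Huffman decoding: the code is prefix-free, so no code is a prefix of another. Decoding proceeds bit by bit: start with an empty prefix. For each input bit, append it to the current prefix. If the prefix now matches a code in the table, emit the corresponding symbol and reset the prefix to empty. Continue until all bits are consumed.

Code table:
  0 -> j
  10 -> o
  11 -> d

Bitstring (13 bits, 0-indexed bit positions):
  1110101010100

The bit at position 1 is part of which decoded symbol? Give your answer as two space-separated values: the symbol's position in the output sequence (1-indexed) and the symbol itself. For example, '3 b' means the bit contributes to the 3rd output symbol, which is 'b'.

Answer: 1 d

Derivation:
Bit 0: prefix='1' (no match yet)
Bit 1: prefix='11' -> emit 'd', reset
Bit 2: prefix='1' (no match yet)
Bit 3: prefix='10' -> emit 'o', reset
Bit 4: prefix='1' (no match yet)
Bit 5: prefix='10' -> emit 'o', reset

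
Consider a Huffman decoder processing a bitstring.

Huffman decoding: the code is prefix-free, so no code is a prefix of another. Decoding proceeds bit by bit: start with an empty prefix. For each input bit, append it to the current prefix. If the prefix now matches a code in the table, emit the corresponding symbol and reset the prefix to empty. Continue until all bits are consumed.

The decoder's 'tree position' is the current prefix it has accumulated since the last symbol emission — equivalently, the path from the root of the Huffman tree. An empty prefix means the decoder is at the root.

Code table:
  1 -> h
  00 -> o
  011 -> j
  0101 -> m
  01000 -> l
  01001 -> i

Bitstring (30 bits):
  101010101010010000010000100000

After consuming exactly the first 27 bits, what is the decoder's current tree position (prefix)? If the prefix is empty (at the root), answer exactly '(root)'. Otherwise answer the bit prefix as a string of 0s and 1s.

Answer: 0100

Derivation:
Bit 0: prefix='1' -> emit 'h', reset
Bit 1: prefix='0' (no match yet)
Bit 2: prefix='01' (no match yet)
Bit 3: prefix='010' (no match yet)
Bit 4: prefix='0101' -> emit 'm', reset
Bit 5: prefix='0' (no match yet)
Bit 6: prefix='01' (no match yet)
Bit 7: prefix='010' (no match yet)
Bit 8: prefix='0101' -> emit 'm', reset
Bit 9: prefix='0' (no match yet)
Bit 10: prefix='01' (no match yet)
Bit 11: prefix='010' (no match yet)
Bit 12: prefix='0100' (no match yet)
Bit 13: prefix='01001' -> emit 'i', reset
Bit 14: prefix='0' (no match yet)
Bit 15: prefix='00' -> emit 'o', reset
Bit 16: prefix='0' (no match yet)
Bit 17: prefix='00' -> emit 'o', reset
Bit 18: prefix='0' (no match yet)
Bit 19: prefix='01' (no match yet)
Bit 20: prefix='010' (no match yet)
Bit 21: prefix='0100' (no match yet)
Bit 22: prefix='01000' -> emit 'l', reset
Bit 23: prefix='0' (no match yet)
Bit 24: prefix='01' (no match yet)
Bit 25: prefix='010' (no match yet)
Bit 26: prefix='0100' (no match yet)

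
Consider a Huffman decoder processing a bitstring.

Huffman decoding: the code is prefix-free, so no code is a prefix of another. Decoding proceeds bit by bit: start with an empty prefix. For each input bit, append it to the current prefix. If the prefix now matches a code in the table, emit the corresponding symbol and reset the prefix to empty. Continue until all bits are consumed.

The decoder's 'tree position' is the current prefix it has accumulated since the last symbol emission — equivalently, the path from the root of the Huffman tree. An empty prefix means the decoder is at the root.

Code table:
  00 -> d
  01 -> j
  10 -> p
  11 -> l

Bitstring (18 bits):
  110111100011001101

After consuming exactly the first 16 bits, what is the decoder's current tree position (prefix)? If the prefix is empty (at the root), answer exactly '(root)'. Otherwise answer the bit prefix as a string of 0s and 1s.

Bit 0: prefix='1' (no match yet)
Bit 1: prefix='11' -> emit 'l', reset
Bit 2: prefix='0' (no match yet)
Bit 3: prefix='01' -> emit 'j', reset
Bit 4: prefix='1' (no match yet)
Bit 5: prefix='11' -> emit 'l', reset
Bit 6: prefix='1' (no match yet)
Bit 7: prefix='10' -> emit 'p', reset
Bit 8: prefix='0' (no match yet)
Bit 9: prefix='00' -> emit 'd', reset
Bit 10: prefix='1' (no match yet)
Bit 11: prefix='11' -> emit 'l', reset
Bit 12: prefix='0' (no match yet)
Bit 13: prefix='00' -> emit 'd', reset
Bit 14: prefix='1' (no match yet)
Bit 15: prefix='11' -> emit 'l', reset

Answer: (root)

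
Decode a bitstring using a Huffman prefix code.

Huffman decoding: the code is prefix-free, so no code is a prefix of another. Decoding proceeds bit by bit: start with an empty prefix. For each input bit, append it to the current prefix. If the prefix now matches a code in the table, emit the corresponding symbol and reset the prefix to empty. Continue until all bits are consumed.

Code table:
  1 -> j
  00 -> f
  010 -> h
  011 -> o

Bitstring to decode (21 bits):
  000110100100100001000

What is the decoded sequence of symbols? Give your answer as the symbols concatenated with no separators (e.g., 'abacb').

Answer: fohhhfhf

Derivation:
Bit 0: prefix='0' (no match yet)
Bit 1: prefix='00' -> emit 'f', reset
Bit 2: prefix='0' (no match yet)
Bit 3: prefix='01' (no match yet)
Bit 4: prefix='011' -> emit 'o', reset
Bit 5: prefix='0' (no match yet)
Bit 6: prefix='01' (no match yet)
Bit 7: prefix='010' -> emit 'h', reset
Bit 8: prefix='0' (no match yet)
Bit 9: prefix='01' (no match yet)
Bit 10: prefix='010' -> emit 'h', reset
Bit 11: prefix='0' (no match yet)
Bit 12: prefix='01' (no match yet)
Bit 13: prefix='010' -> emit 'h', reset
Bit 14: prefix='0' (no match yet)
Bit 15: prefix='00' -> emit 'f', reset
Bit 16: prefix='0' (no match yet)
Bit 17: prefix='01' (no match yet)
Bit 18: prefix='010' -> emit 'h', reset
Bit 19: prefix='0' (no match yet)
Bit 20: prefix='00' -> emit 'f', reset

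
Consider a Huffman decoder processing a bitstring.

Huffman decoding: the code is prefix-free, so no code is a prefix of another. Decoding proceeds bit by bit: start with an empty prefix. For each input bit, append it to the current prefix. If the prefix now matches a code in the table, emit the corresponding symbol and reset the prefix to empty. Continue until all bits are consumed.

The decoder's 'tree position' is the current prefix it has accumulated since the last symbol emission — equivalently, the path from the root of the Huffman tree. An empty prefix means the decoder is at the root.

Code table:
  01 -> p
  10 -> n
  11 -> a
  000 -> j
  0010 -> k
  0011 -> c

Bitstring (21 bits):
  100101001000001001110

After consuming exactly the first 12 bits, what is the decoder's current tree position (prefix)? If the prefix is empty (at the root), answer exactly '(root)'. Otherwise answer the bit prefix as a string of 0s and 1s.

Answer: 00

Derivation:
Bit 0: prefix='1' (no match yet)
Bit 1: prefix='10' -> emit 'n', reset
Bit 2: prefix='0' (no match yet)
Bit 3: prefix='01' -> emit 'p', reset
Bit 4: prefix='0' (no match yet)
Bit 5: prefix='01' -> emit 'p', reset
Bit 6: prefix='0' (no match yet)
Bit 7: prefix='00' (no match yet)
Bit 8: prefix='001' (no match yet)
Bit 9: prefix='0010' -> emit 'k', reset
Bit 10: prefix='0' (no match yet)
Bit 11: prefix='00' (no match yet)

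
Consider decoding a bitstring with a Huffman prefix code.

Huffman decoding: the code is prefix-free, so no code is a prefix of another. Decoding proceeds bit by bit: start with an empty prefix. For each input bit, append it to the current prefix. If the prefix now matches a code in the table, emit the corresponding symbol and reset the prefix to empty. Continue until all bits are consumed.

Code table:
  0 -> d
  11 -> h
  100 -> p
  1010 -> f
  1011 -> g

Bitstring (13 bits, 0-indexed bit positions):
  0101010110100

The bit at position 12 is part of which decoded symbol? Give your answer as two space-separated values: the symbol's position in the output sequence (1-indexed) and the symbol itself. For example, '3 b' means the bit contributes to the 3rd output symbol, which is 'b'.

Answer: 5 p

Derivation:
Bit 0: prefix='0' -> emit 'd', reset
Bit 1: prefix='1' (no match yet)
Bit 2: prefix='10' (no match yet)
Bit 3: prefix='101' (no match yet)
Bit 4: prefix='1010' -> emit 'f', reset
Bit 5: prefix='1' (no match yet)
Bit 6: prefix='10' (no match yet)
Bit 7: prefix='101' (no match yet)
Bit 8: prefix='1011' -> emit 'g', reset
Bit 9: prefix='0' -> emit 'd', reset
Bit 10: prefix='1' (no match yet)
Bit 11: prefix='10' (no match yet)
Bit 12: prefix='100' -> emit 'p', reset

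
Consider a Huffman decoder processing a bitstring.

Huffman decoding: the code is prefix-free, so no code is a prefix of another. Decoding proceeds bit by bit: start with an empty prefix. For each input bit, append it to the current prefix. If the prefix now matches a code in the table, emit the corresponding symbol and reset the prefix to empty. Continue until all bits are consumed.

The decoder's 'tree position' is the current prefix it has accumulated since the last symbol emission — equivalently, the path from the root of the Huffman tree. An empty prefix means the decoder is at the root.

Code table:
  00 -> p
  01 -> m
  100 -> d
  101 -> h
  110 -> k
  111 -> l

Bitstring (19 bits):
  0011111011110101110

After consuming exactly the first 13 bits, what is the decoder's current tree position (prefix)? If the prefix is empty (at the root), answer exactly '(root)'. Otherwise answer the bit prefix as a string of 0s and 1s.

Answer: 10

Derivation:
Bit 0: prefix='0' (no match yet)
Bit 1: prefix='00' -> emit 'p', reset
Bit 2: prefix='1' (no match yet)
Bit 3: prefix='11' (no match yet)
Bit 4: prefix='111' -> emit 'l', reset
Bit 5: prefix='1' (no match yet)
Bit 6: prefix='11' (no match yet)
Bit 7: prefix='110' -> emit 'k', reset
Bit 8: prefix='1' (no match yet)
Bit 9: prefix='11' (no match yet)
Bit 10: prefix='111' -> emit 'l', reset
Bit 11: prefix='1' (no match yet)
Bit 12: prefix='10' (no match yet)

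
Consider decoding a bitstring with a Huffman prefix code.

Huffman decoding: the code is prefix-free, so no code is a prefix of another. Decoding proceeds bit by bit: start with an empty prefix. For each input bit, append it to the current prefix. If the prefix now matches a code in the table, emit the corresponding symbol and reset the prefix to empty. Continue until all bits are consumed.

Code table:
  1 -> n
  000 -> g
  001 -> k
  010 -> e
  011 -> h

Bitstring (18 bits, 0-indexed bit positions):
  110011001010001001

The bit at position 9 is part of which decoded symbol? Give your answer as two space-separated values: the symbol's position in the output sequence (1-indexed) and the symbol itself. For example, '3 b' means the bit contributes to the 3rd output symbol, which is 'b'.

Bit 0: prefix='1' -> emit 'n', reset
Bit 1: prefix='1' -> emit 'n', reset
Bit 2: prefix='0' (no match yet)
Bit 3: prefix='00' (no match yet)
Bit 4: prefix='001' -> emit 'k', reset
Bit 5: prefix='1' -> emit 'n', reset
Bit 6: prefix='0' (no match yet)
Bit 7: prefix='00' (no match yet)
Bit 8: prefix='001' -> emit 'k', reset
Bit 9: prefix='0' (no match yet)
Bit 10: prefix='01' (no match yet)
Bit 11: prefix='010' -> emit 'e', reset
Bit 12: prefix='0' (no match yet)
Bit 13: prefix='00' (no match yet)

Answer: 6 e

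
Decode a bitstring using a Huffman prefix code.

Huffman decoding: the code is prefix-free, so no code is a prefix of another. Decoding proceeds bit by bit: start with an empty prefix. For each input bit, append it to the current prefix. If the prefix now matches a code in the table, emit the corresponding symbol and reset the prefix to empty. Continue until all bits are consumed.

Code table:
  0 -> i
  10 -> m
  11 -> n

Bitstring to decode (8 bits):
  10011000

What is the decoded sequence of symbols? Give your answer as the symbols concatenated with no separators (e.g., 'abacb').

Answer: miniii

Derivation:
Bit 0: prefix='1' (no match yet)
Bit 1: prefix='10' -> emit 'm', reset
Bit 2: prefix='0' -> emit 'i', reset
Bit 3: prefix='1' (no match yet)
Bit 4: prefix='11' -> emit 'n', reset
Bit 5: prefix='0' -> emit 'i', reset
Bit 6: prefix='0' -> emit 'i', reset
Bit 7: prefix='0' -> emit 'i', reset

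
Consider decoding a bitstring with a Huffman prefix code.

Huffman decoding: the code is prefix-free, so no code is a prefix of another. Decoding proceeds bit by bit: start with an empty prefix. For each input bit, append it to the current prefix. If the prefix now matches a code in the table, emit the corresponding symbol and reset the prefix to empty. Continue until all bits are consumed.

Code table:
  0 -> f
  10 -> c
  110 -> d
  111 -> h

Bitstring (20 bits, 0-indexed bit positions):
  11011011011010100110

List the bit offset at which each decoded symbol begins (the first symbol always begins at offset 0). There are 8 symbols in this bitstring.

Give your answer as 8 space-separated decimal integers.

Bit 0: prefix='1' (no match yet)
Bit 1: prefix='11' (no match yet)
Bit 2: prefix='110' -> emit 'd', reset
Bit 3: prefix='1' (no match yet)
Bit 4: prefix='11' (no match yet)
Bit 5: prefix='110' -> emit 'd', reset
Bit 6: prefix='1' (no match yet)
Bit 7: prefix='11' (no match yet)
Bit 8: prefix='110' -> emit 'd', reset
Bit 9: prefix='1' (no match yet)
Bit 10: prefix='11' (no match yet)
Bit 11: prefix='110' -> emit 'd', reset
Bit 12: prefix='1' (no match yet)
Bit 13: prefix='10' -> emit 'c', reset
Bit 14: prefix='1' (no match yet)
Bit 15: prefix='10' -> emit 'c', reset
Bit 16: prefix='0' -> emit 'f', reset
Bit 17: prefix='1' (no match yet)
Bit 18: prefix='11' (no match yet)
Bit 19: prefix='110' -> emit 'd', reset

Answer: 0 3 6 9 12 14 16 17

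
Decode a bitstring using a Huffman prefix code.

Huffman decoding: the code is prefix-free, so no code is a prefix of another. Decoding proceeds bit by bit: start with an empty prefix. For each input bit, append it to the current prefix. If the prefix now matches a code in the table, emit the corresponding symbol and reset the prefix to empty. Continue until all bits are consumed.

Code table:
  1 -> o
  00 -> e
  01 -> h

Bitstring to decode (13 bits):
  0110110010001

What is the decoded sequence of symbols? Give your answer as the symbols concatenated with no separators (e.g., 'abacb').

Answer: hohoeoeh

Derivation:
Bit 0: prefix='0' (no match yet)
Bit 1: prefix='01' -> emit 'h', reset
Bit 2: prefix='1' -> emit 'o', reset
Bit 3: prefix='0' (no match yet)
Bit 4: prefix='01' -> emit 'h', reset
Bit 5: prefix='1' -> emit 'o', reset
Bit 6: prefix='0' (no match yet)
Bit 7: prefix='00' -> emit 'e', reset
Bit 8: prefix='1' -> emit 'o', reset
Bit 9: prefix='0' (no match yet)
Bit 10: prefix='00' -> emit 'e', reset
Bit 11: prefix='0' (no match yet)
Bit 12: prefix='01' -> emit 'h', reset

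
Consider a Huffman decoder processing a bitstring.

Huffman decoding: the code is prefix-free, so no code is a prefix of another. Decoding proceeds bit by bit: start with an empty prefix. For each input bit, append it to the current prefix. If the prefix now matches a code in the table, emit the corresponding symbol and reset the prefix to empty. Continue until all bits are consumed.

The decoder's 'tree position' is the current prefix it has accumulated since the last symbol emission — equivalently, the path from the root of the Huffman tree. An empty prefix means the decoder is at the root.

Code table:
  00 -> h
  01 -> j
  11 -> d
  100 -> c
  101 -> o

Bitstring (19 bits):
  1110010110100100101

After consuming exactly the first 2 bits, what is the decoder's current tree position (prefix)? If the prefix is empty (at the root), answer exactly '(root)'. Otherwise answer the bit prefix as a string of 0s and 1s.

Answer: (root)

Derivation:
Bit 0: prefix='1' (no match yet)
Bit 1: prefix='11' -> emit 'd', reset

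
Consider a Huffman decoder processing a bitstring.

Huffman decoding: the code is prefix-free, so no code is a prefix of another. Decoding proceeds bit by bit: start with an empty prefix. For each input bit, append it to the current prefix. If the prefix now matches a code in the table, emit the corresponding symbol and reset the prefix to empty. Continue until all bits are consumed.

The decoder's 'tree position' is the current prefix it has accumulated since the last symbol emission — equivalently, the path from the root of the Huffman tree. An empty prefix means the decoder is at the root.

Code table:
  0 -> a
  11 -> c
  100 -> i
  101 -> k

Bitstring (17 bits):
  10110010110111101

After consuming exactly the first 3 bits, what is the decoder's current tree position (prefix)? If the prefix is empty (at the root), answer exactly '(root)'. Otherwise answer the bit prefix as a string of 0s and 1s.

Bit 0: prefix='1' (no match yet)
Bit 1: prefix='10' (no match yet)
Bit 2: prefix='101' -> emit 'k', reset

Answer: (root)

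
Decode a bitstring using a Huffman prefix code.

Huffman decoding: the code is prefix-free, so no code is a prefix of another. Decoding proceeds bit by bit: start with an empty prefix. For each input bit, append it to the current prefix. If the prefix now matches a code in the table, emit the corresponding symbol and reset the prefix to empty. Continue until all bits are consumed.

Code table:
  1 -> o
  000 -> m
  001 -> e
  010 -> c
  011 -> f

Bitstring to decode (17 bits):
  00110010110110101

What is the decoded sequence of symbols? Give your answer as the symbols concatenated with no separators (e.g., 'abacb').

Answer: eoeffco

Derivation:
Bit 0: prefix='0' (no match yet)
Bit 1: prefix='00' (no match yet)
Bit 2: prefix='001' -> emit 'e', reset
Bit 3: prefix='1' -> emit 'o', reset
Bit 4: prefix='0' (no match yet)
Bit 5: prefix='00' (no match yet)
Bit 6: prefix='001' -> emit 'e', reset
Bit 7: prefix='0' (no match yet)
Bit 8: prefix='01' (no match yet)
Bit 9: prefix='011' -> emit 'f', reset
Bit 10: prefix='0' (no match yet)
Bit 11: prefix='01' (no match yet)
Bit 12: prefix='011' -> emit 'f', reset
Bit 13: prefix='0' (no match yet)
Bit 14: prefix='01' (no match yet)
Bit 15: prefix='010' -> emit 'c', reset
Bit 16: prefix='1' -> emit 'o', reset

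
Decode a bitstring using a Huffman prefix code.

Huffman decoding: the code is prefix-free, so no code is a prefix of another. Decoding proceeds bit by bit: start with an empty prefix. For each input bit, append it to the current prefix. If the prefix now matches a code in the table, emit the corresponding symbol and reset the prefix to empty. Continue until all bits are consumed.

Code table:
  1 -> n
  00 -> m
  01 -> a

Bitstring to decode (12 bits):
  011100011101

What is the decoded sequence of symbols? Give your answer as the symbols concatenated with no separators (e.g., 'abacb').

Bit 0: prefix='0' (no match yet)
Bit 1: prefix='01' -> emit 'a', reset
Bit 2: prefix='1' -> emit 'n', reset
Bit 3: prefix='1' -> emit 'n', reset
Bit 4: prefix='0' (no match yet)
Bit 5: prefix='00' -> emit 'm', reset
Bit 6: prefix='0' (no match yet)
Bit 7: prefix='01' -> emit 'a', reset
Bit 8: prefix='1' -> emit 'n', reset
Bit 9: prefix='1' -> emit 'n', reset
Bit 10: prefix='0' (no match yet)
Bit 11: prefix='01' -> emit 'a', reset

Answer: annmanna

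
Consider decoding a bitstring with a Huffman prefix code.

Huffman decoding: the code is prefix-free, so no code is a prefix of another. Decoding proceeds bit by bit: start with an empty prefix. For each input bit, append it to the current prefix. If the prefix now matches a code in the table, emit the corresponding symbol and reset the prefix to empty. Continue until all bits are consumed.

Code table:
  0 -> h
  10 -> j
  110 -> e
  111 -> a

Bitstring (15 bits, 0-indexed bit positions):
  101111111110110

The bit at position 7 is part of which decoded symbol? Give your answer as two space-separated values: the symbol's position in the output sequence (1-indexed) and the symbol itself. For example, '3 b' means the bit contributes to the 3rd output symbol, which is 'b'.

Bit 0: prefix='1' (no match yet)
Bit 1: prefix='10' -> emit 'j', reset
Bit 2: prefix='1' (no match yet)
Bit 3: prefix='11' (no match yet)
Bit 4: prefix='111' -> emit 'a', reset
Bit 5: prefix='1' (no match yet)
Bit 6: prefix='11' (no match yet)
Bit 7: prefix='111' -> emit 'a', reset
Bit 8: prefix='1' (no match yet)
Bit 9: prefix='11' (no match yet)
Bit 10: prefix='111' -> emit 'a', reset
Bit 11: prefix='0' -> emit 'h', reset

Answer: 3 a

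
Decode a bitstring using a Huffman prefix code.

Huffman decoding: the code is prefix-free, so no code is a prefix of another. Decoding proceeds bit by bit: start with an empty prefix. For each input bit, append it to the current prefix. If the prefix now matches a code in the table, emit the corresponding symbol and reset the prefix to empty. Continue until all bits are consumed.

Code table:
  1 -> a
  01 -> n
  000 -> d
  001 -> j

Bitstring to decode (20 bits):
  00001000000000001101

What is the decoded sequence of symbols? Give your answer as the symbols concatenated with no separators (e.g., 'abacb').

Answer: dndddjan

Derivation:
Bit 0: prefix='0' (no match yet)
Bit 1: prefix='00' (no match yet)
Bit 2: prefix='000' -> emit 'd', reset
Bit 3: prefix='0' (no match yet)
Bit 4: prefix='01' -> emit 'n', reset
Bit 5: prefix='0' (no match yet)
Bit 6: prefix='00' (no match yet)
Bit 7: prefix='000' -> emit 'd', reset
Bit 8: prefix='0' (no match yet)
Bit 9: prefix='00' (no match yet)
Bit 10: prefix='000' -> emit 'd', reset
Bit 11: prefix='0' (no match yet)
Bit 12: prefix='00' (no match yet)
Bit 13: prefix='000' -> emit 'd', reset
Bit 14: prefix='0' (no match yet)
Bit 15: prefix='00' (no match yet)
Bit 16: prefix='001' -> emit 'j', reset
Bit 17: prefix='1' -> emit 'a', reset
Bit 18: prefix='0' (no match yet)
Bit 19: prefix='01' -> emit 'n', reset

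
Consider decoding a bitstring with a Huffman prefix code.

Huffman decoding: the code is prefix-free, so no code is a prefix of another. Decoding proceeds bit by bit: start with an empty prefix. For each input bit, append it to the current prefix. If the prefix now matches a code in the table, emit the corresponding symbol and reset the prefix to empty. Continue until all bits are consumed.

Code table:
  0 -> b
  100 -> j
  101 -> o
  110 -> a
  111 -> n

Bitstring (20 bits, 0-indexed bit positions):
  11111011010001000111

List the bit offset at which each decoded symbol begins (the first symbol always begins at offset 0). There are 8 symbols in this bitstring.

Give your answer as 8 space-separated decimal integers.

Answer: 0 3 6 9 12 13 16 17

Derivation:
Bit 0: prefix='1' (no match yet)
Bit 1: prefix='11' (no match yet)
Bit 2: prefix='111' -> emit 'n', reset
Bit 3: prefix='1' (no match yet)
Bit 4: prefix='11' (no match yet)
Bit 5: prefix='110' -> emit 'a', reset
Bit 6: prefix='1' (no match yet)
Bit 7: prefix='11' (no match yet)
Bit 8: prefix='110' -> emit 'a', reset
Bit 9: prefix='1' (no match yet)
Bit 10: prefix='10' (no match yet)
Bit 11: prefix='100' -> emit 'j', reset
Bit 12: prefix='0' -> emit 'b', reset
Bit 13: prefix='1' (no match yet)
Bit 14: prefix='10' (no match yet)
Bit 15: prefix='100' -> emit 'j', reset
Bit 16: prefix='0' -> emit 'b', reset
Bit 17: prefix='1' (no match yet)
Bit 18: prefix='11' (no match yet)
Bit 19: prefix='111' -> emit 'n', reset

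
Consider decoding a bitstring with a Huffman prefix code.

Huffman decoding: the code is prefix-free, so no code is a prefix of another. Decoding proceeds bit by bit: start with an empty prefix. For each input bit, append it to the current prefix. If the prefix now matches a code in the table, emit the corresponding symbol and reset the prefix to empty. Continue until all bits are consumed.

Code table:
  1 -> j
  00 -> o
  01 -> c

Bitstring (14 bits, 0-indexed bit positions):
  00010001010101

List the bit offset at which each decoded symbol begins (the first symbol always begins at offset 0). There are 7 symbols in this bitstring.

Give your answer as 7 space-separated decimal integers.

Answer: 0 2 4 6 8 10 12

Derivation:
Bit 0: prefix='0' (no match yet)
Bit 1: prefix='00' -> emit 'o', reset
Bit 2: prefix='0' (no match yet)
Bit 3: prefix='01' -> emit 'c', reset
Bit 4: prefix='0' (no match yet)
Bit 5: prefix='00' -> emit 'o', reset
Bit 6: prefix='0' (no match yet)
Bit 7: prefix='01' -> emit 'c', reset
Bit 8: prefix='0' (no match yet)
Bit 9: prefix='01' -> emit 'c', reset
Bit 10: prefix='0' (no match yet)
Bit 11: prefix='01' -> emit 'c', reset
Bit 12: prefix='0' (no match yet)
Bit 13: prefix='01' -> emit 'c', reset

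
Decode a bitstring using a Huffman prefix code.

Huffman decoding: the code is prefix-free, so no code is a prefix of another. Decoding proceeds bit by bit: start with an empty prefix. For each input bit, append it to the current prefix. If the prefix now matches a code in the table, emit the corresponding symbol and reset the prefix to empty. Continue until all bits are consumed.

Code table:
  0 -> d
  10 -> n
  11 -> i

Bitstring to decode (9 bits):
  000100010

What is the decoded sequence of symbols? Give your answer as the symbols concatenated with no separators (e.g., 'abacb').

Bit 0: prefix='0' -> emit 'd', reset
Bit 1: prefix='0' -> emit 'd', reset
Bit 2: prefix='0' -> emit 'd', reset
Bit 3: prefix='1' (no match yet)
Bit 4: prefix='10' -> emit 'n', reset
Bit 5: prefix='0' -> emit 'd', reset
Bit 6: prefix='0' -> emit 'd', reset
Bit 7: prefix='1' (no match yet)
Bit 8: prefix='10' -> emit 'n', reset

Answer: dddnddn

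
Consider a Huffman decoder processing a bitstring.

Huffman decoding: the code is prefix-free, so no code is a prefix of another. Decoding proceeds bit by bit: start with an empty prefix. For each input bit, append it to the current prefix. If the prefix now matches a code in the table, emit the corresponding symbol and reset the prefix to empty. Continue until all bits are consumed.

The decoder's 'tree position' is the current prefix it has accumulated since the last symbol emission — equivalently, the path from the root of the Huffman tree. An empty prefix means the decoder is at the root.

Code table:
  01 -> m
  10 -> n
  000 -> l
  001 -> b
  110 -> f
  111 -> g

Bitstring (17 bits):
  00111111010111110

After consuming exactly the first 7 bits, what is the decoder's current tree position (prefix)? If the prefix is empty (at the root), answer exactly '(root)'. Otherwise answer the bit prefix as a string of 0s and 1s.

Answer: 1

Derivation:
Bit 0: prefix='0' (no match yet)
Bit 1: prefix='00' (no match yet)
Bit 2: prefix='001' -> emit 'b', reset
Bit 3: prefix='1' (no match yet)
Bit 4: prefix='11' (no match yet)
Bit 5: prefix='111' -> emit 'g', reset
Bit 6: prefix='1' (no match yet)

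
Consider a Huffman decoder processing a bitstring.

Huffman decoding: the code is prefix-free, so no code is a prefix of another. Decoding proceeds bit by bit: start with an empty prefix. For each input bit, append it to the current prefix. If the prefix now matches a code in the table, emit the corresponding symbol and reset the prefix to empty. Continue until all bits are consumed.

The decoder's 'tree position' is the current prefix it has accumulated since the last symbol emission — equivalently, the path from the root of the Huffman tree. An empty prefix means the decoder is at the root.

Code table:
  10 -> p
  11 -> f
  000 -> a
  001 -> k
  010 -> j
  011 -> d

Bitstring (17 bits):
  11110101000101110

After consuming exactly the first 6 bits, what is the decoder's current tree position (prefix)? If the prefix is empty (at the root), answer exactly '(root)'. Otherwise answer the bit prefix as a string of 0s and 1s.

Answer: 01

Derivation:
Bit 0: prefix='1' (no match yet)
Bit 1: prefix='11' -> emit 'f', reset
Bit 2: prefix='1' (no match yet)
Bit 3: prefix='11' -> emit 'f', reset
Bit 4: prefix='0' (no match yet)
Bit 5: prefix='01' (no match yet)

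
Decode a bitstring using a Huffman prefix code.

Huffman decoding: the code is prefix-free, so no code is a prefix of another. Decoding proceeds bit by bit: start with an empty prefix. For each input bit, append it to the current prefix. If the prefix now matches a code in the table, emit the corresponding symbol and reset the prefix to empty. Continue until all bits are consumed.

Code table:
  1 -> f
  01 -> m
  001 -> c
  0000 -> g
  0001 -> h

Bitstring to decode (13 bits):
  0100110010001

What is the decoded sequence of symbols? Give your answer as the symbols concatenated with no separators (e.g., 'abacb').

Bit 0: prefix='0' (no match yet)
Bit 1: prefix='01' -> emit 'm', reset
Bit 2: prefix='0' (no match yet)
Bit 3: prefix='00' (no match yet)
Bit 4: prefix='001' -> emit 'c', reset
Bit 5: prefix='1' -> emit 'f', reset
Bit 6: prefix='0' (no match yet)
Bit 7: prefix='00' (no match yet)
Bit 8: prefix='001' -> emit 'c', reset
Bit 9: prefix='0' (no match yet)
Bit 10: prefix='00' (no match yet)
Bit 11: prefix='000' (no match yet)
Bit 12: prefix='0001' -> emit 'h', reset

Answer: mcfch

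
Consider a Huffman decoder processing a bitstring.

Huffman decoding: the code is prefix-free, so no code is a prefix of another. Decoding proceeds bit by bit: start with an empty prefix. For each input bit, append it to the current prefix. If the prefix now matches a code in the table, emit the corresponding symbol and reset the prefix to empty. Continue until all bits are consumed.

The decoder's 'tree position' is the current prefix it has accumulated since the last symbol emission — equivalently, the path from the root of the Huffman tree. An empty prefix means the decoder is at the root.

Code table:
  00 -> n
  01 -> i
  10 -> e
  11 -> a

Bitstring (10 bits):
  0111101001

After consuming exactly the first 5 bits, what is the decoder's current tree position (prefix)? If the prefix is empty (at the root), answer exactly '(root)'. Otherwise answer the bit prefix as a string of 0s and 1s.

Bit 0: prefix='0' (no match yet)
Bit 1: prefix='01' -> emit 'i', reset
Bit 2: prefix='1' (no match yet)
Bit 3: prefix='11' -> emit 'a', reset
Bit 4: prefix='1' (no match yet)

Answer: 1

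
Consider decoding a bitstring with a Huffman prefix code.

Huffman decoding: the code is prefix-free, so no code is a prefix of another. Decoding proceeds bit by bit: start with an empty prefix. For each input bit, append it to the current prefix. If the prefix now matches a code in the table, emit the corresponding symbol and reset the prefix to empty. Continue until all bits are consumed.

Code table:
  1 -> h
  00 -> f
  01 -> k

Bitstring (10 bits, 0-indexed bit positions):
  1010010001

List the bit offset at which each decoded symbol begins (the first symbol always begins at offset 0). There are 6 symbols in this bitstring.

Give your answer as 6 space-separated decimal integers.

Answer: 0 1 3 5 6 8

Derivation:
Bit 0: prefix='1' -> emit 'h', reset
Bit 1: prefix='0' (no match yet)
Bit 2: prefix='01' -> emit 'k', reset
Bit 3: prefix='0' (no match yet)
Bit 4: prefix='00' -> emit 'f', reset
Bit 5: prefix='1' -> emit 'h', reset
Bit 6: prefix='0' (no match yet)
Bit 7: prefix='00' -> emit 'f', reset
Bit 8: prefix='0' (no match yet)
Bit 9: prefix='01' -> emit 'k', reset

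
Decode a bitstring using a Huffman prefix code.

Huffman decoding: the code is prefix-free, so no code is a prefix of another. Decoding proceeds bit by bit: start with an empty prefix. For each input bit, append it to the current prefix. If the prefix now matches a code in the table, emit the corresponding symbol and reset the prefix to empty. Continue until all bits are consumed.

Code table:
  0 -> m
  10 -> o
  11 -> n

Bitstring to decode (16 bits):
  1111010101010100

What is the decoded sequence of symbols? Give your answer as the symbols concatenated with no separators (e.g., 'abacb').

Answer: nnmooooom

Derivation:
Bit 0: prefix='1' (no match yet)
Bit 1: prefix='11' -> emit 'n', reset
Bit 2: prefix='1' (no match yet)
Bit 3: prefix='11' -> emit 'n', reset
Bit 4: prefix='0' -> emit 'm', reset
Bit 5: prefix='1' (no match yet)
Bit 6: prefix='10' -> emit 'o', reset
Bit 7: prefix='1' (no match yet)
Bit 8: prefix='10' -> emit 'o', reset
Bit 9: prefix='1' (no match yet)
Bit 10: prefix='10' -> emit 'o', reset
Bit 11: prefix='1' (no match yet)
Bit 12: prefix='10' -> emit 'o', reset
Bit 13: prefix='1' (no match yet)
Bit 14: prefix='10' -> emit 'o', reset
Bit 15: prefix='0' -> emit 'm', reset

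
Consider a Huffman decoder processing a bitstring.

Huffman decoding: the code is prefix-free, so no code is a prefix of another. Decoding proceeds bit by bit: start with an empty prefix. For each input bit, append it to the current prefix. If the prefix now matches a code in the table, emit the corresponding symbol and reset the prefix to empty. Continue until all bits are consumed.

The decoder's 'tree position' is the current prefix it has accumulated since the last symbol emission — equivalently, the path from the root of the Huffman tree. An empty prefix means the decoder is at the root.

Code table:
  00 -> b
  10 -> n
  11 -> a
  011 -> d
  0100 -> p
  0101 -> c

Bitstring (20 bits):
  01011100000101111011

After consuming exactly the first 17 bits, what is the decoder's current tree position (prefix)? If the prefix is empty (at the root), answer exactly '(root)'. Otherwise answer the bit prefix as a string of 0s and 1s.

Bit 0: prefix='0' (no match yet)
Bit 1: prefix='01' (no match yet)
Bit 2: prefix='010' (no match yet)
Bit 3: prefix='0101' -> emit 'c', reset
Bit 4: prefix='1' (no match yet)
Bit 5: prefix='11' -> emit 'a', reset
Bit 6: prefix='0' (no match yet)
Bit 7: prefix='00' -> emit 'b', reset
Bit 8: prefix='0' (no match yet)
Bit 9: prefix='00' -> emit 'b', reset
Bit 10: prefix='0' (no match yet)
Bit 11: prefix='01' (no match yet)
Bit 12: prefix='010' (no match yet)
Bit 13: prefix='0101' -> emit 'c', reset
Bit 14: prefix='1' (no match yet)
Bit 15: prefix='11' -> emit 'a', reset
Bit 16: prefix='1' (no match yet)

Answer: 1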